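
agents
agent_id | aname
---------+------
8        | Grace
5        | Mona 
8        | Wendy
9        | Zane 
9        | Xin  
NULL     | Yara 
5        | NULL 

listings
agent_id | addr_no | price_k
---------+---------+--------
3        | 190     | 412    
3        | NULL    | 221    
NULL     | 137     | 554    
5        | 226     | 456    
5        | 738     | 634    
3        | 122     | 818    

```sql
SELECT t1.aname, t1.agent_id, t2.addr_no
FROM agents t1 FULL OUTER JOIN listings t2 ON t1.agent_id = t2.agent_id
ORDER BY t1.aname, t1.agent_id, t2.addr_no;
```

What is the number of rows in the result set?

13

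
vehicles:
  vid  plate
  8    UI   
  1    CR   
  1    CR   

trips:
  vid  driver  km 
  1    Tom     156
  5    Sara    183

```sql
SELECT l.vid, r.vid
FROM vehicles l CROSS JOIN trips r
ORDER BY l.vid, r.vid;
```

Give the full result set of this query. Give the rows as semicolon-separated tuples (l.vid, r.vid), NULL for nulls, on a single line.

CROSS JOIN pairs every row of `vehicles` with every row of `trips`: 3 × 2 = 6 rows.
After projecting and ordering:
l.vid | r.vid
1 | 1
1 | 1
1 | 5
1 | 5
8 | 1
8 | 5

(1, 1); (1, 1); (1, 5); (1, 5); (8, 1); (8, 5)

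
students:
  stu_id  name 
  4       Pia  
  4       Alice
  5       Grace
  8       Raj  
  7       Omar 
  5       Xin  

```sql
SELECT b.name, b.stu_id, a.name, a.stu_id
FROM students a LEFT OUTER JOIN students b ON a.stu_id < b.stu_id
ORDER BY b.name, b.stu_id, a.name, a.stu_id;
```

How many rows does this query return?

LEFT JOIN keeps every row from `students a`; unmatched rows get NULL for `students b`'s columns.
Matching on a.stu_id < b.stu_id.
Matched pairs: 13; unmatched a rows kept: 1.
Total: 13 matched + 1 padded = 14 rows.

14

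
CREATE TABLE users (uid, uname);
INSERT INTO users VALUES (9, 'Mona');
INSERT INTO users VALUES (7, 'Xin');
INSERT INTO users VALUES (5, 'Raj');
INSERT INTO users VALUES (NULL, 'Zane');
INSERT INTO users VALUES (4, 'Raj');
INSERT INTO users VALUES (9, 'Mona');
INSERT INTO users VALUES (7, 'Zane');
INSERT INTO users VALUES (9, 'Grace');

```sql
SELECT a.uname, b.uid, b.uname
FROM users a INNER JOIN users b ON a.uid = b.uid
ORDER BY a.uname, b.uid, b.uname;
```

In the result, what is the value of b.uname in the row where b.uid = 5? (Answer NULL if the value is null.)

Raj

INNER JOIN keeps only pairs where the ON condition holds.
Matching on a.uid = b.uid. A NULL in a compared column never satisfies the condition.
- a (uid=9) pairs with 3 row(s) of b.
- a (uid=7) pairs with 2 row(s) of b.
- a (uid=5) pairs with 1 row(s) of b.
- a (uid=NULL) has no partner → excluded.
- a (uid=4) pairs with 1 row(s) of b.
- a (uid=9) pairs with 3 row(s) of b.
- a (uid=7) pairs with 2 row(s) of b.
- a (uid=9) pairs with 3 row(s) of b.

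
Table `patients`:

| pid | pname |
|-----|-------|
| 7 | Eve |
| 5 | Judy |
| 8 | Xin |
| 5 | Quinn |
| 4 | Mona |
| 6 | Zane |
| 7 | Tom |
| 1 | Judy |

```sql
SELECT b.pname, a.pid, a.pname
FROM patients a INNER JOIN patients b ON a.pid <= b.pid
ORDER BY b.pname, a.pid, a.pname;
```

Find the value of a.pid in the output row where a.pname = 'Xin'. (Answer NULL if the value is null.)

8

INNER JOIN keeps only pairs where the ON condition holds.
Matching on a.pid <= b.pid.
- a (pid=7) pairs with 3 row(s) of b.
- a (pid=5) pairs with 6 row(s) of b.
- a (pid=8) pairs with 1 row(s) of b.
- a (pid=5) pairs with 6 row(s) of b.
- a (pid=4) pairs with 7 row(s) of b.
- a (pid=6) pairs with 4 row(s) of b.
- a (pid=7) pairs with 3 row(s) of b.
- a (pid=1) pairs with 8 row(s) of b.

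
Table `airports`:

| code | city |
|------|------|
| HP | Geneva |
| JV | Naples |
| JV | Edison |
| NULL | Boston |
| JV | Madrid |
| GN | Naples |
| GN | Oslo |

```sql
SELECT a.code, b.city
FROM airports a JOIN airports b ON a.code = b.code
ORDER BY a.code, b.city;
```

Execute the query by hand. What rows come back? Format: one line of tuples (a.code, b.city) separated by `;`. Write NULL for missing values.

INNER JOIN keeps only pairs where the ON condition holds.
Matching on a.code = b.code. A NULL in a compared column never satisfies the condition.
- a[0] code=HP → 1 match(es) in b → 1 row(s).
- a[1] code=JV → 3 match(es) in b → 3 row(s).
- a[2] code=JV → 3 match(es) in b → 3 row(s).
- a[3] code=NULL → no match; dropped.
- a[4] code=JV → 3 match(es) in b → 3 row(s).
- a[5] code=GN → 2 match(es) in b → 2 row(s).
- a[6] code=GN → 2 match(es) in b → 2 row(s).

(GN, Naples); (GN, Naples); (GN, Oslo); (GN, Oslo); (HP, Geneva); (JV, Edison); (JV, Edison); (JV, Edison); (JV, Madrid); (JV, Madrid); (JV, Madrid); (JV, Naples); (JV, Naples); (JV, Naples)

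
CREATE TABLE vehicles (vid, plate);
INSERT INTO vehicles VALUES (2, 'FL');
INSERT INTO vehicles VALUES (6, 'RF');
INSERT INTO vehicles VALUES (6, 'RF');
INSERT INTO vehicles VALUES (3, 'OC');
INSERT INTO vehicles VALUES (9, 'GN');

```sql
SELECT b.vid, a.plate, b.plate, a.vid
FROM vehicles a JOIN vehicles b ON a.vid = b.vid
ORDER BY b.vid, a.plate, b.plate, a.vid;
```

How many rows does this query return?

INNER JOIN keeps only pairs where the ON condition holds.
Matching on a.vid = b.vid.
- a[0] vid=2 → 1 match(es) in b → 1 row(s).
- a[1] vid=6 → 2 match(es) in b → 2 row(s).
- a[2] vid=6 → 2 match(es) in b → 2 row(s).
- a[3] vid=3 → 1 match(es) in b → 1 row(s).
- a[4] vid=9 → 1 match(es) in b → 1 row(s).
Total: 7 rows.

7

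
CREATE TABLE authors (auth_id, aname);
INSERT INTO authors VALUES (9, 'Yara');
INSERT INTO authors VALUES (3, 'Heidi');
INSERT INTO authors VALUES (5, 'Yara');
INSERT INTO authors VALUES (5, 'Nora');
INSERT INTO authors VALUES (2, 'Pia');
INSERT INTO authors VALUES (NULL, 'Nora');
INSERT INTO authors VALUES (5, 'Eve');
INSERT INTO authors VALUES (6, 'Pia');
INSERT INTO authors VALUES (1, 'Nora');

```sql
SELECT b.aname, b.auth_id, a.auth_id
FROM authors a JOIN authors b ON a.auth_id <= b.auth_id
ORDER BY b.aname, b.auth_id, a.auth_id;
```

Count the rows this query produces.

INNER JOIN keeps only pairs where the ON condition holds.
Matching on a.auth_id <= b.auth_id. A NULL in a compared column never satisfies the condition.
Matched pairs: 39.
Total: 39 rows.

39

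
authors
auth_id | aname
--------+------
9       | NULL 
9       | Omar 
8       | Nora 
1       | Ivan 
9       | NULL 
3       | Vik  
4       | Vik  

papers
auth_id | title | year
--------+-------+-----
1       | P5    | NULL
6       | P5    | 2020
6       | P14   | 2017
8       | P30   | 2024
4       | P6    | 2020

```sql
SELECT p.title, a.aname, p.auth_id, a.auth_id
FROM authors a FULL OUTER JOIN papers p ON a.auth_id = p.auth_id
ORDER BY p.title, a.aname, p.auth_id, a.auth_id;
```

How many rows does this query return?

9

FULL OUTER JOIN keeps every row from both sides; unmatched rows get NULL for the other side's columns.
Matching on a.auth_id = p.auth_id.
- a[0] auth_id=9 → no match; kept with NULLs on the p side.
- a[1] auth_id=9 → no match; kept with NULLs on the p side.
- a[2] auth_id=8 → 1 match(es) in p → 1 row(s).
- a[3] auth_id=1 → 1 match(es) in p → 1 row(s).
- a[4] auth_id=9 → no match; kept with NULLs on the p side.
- a[5] auth_id=3 → no match; kept with NULLs on the p side.
- a[6] auth_id=4 → 1 match(es) in p → 1 row(s).
- 2 p row(s) had no a match → kept, a columns NULL.
Total: 3 matched + 6 padded = 9 rows.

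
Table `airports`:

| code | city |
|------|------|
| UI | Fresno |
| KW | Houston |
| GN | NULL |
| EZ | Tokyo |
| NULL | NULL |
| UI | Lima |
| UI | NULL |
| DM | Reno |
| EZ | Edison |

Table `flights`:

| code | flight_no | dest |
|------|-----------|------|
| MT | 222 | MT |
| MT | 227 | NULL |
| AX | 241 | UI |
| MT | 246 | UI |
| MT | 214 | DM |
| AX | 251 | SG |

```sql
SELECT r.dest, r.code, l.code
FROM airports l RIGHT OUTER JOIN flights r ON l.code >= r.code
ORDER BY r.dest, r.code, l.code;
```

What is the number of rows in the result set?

28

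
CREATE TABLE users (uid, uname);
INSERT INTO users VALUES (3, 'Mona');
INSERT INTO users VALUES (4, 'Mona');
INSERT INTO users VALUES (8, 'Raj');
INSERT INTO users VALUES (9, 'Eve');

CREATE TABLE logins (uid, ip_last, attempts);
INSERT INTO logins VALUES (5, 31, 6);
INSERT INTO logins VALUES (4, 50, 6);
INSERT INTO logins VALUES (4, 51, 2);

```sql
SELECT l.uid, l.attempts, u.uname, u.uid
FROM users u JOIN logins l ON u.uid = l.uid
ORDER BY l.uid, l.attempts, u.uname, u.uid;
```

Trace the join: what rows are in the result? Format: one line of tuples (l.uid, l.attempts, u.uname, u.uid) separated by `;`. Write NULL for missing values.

INNER JOIN keeps only pairs where the ON condition holds.
Matching on u.uid = l.uid.
- u[0] uid=3 → no match; dropped.
- u[1] uid=4 → 2 match(es) in l → 2 row(s).
- u[2] uid=8 → no match; dropped.
- u[3] uid=9 → no match; dropped.
After projecting and ordering:
l.uid | l.attempts | u.uname | u.uid
4 | 2 | Mona | 4
4 | 6 | Mona | 4

(4, 2, Mona, 4); (4, 6, Mona, 4)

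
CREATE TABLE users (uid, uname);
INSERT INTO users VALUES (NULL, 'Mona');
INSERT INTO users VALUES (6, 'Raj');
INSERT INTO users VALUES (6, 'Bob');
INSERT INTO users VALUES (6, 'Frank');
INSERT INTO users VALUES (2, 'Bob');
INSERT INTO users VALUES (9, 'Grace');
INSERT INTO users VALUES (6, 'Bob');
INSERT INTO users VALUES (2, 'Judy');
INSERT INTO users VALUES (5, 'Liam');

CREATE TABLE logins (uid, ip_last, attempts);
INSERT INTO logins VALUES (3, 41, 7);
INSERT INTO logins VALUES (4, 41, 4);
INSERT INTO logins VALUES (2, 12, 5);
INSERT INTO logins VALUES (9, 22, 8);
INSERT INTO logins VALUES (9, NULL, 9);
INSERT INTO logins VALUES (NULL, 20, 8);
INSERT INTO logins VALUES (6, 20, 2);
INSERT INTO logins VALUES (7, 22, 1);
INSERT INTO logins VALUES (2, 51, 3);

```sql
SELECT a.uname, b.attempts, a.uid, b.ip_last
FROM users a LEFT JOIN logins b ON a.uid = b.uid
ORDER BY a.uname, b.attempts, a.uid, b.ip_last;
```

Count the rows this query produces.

12

LEFT JOIN keeps every row from `users`; unmatched rows get NULL for `logins`'s columns.
Matching on a.uid = b.uid. A NULL in a compared column never satisfies the condition.
- a row (uid=NULL): no match → kept, b columns NULL.
- a row (uid=6): matches 1 b row(s) → 1 output row(s).
- a row (uid=6): matches 1 b row(s) → 1 output row(s).
- a row (uid=6): matches 1 b row(s) → 1 output row(s).
- a row (uid=2): matches 2 b row(s) → 2 output row(s).
- a row (uid=9): matches 2 b row(s) → 2 output row(s).
- a row (uid=6): matches 1 b row(s) → 1 output row(s).
- a row (uid=2): matches 2 b row(s) → 2 output row(s).
- a row (uid=5): no match → kept, b columns NULL.
Total: 10 matched + 2 padded = 12 rows.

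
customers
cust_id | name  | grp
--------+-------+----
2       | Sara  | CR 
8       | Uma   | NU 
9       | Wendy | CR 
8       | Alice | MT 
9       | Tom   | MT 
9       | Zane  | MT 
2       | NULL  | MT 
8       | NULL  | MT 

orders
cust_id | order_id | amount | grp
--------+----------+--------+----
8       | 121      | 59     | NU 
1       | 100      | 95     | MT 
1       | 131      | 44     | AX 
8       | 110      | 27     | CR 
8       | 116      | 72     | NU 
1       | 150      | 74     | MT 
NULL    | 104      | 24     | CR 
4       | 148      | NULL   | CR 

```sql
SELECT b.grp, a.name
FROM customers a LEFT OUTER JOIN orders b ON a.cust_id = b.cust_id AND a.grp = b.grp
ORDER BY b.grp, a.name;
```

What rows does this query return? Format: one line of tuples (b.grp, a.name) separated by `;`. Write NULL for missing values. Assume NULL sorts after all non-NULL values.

(NU, Uma); (NU, Uma); (NULL, Alice); (NULL, Sara); (NULL, Tom); (NULL, Wendy); (NULL, Zane); (NULL, NULL); (NULL, NULL)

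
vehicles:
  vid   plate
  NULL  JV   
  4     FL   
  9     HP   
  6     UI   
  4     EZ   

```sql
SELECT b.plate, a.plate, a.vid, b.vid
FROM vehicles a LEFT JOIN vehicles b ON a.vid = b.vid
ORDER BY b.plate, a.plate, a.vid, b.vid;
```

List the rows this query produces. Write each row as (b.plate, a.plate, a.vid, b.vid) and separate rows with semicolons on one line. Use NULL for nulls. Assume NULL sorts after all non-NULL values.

(EZ, EZ, 4, 4); (EZ, FL, 4, 4); (FL, EZ, 4, 4); (FL, FL, 4, 4); (HP, HP, 9, 9); (UI, UI, 6, 6); (NULL, JV, NULL, NULL)

LEFT JOIN keeps every row from `vehicles a`; unmatched rows get NULL for `vehicles b`'s columns.
Matching on a.vid = b.vid. A NULL in a compared column never satisfies the condition.
- vid=NULL: no b row matches, row kept with b columns NULL.
- vid=4: 2 matching b row(s), so 2 row(s) emitted.
- vid=9: 1 matching b row(s), so 1 row(s) emitted.
- vid=6: 1 matching b row(s), so 1 row(s) emitted.
- vid=4: 2 matching b row(s), so 2 row(s) emitted.
After projecting and ordering:
b.plate | a.plate | a.vid | b.vid
EZ | EZ | 4 | 4
EZ | FL | 4 | 4
FL | EZ | 4 | 4
FL | FL | 4 | 4
HP | HP | 9 | 9
UI | UI | 6 | 6
NULL | JV | NULL | NULL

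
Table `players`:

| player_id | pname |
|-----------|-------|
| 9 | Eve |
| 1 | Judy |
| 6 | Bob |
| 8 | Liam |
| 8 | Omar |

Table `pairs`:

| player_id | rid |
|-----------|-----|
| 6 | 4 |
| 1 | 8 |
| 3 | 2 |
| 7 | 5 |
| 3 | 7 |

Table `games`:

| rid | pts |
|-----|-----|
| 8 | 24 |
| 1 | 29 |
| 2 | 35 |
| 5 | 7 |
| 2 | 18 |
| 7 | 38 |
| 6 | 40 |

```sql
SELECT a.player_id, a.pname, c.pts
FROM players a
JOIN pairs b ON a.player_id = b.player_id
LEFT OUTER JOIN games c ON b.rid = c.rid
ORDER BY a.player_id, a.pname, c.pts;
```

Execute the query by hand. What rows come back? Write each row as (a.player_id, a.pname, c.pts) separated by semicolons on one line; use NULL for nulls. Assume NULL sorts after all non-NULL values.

Evaluate left to right. First `players a INNER JOIN pairs b` on player_id: 2 row(s).
Then LEFT JOIN `games c` on rid: each of those 2 rows is kept; rows whose b.rid has no match in c get NULL for c's columns.

(1, Judy, 24); (6, Bob, NULL)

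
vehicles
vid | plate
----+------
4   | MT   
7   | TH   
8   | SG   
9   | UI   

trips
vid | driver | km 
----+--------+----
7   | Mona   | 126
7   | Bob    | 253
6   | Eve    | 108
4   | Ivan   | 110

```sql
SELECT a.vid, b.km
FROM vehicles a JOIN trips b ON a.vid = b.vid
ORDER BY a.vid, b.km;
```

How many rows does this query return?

INNER JOIN keeps only pairs where the ON condition holds.
Matching on a.vid = b.vid.
- a (vid=4) pairs with 1 row(s) of b.
- a (vid=7) pairs with 2 row(s) of b.
- a (vid=8) has no partner → excluded.
- a (vid=9) has no partner → excluded.
Total: 3 rows.

3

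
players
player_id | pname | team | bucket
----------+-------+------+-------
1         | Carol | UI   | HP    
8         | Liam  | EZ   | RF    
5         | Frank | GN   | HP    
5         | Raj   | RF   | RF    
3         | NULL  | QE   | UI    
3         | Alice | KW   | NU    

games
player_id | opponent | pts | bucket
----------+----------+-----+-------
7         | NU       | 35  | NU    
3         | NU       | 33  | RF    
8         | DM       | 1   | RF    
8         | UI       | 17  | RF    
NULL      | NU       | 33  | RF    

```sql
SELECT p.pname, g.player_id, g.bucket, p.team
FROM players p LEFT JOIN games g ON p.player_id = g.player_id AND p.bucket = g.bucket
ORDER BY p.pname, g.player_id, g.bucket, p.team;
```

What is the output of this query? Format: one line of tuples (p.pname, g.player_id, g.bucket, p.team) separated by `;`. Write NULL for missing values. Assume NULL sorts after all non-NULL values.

LEFT JOIN keeps every row from `players`; unmatched rows get NULL for `games`'s columns.
Matching on p.player_id = g.player_id AND p.bucket = g.bucket. A NULL in a compared column never satisfies the condition.
- p[0] player_id=1, bucket=HP → no match; kept with NULLs on the g side.
- p[1] player_id=8, bucket=RF → 2 match(es) in g → 2 row(s).
- p[2] player_id=5, bucket=HP → no match; kept with NULLs on the g side.
- p[3] player_id=5, bucket=RF → no match; kept with NULLs on the g side.
- p[4] player_id=3, bucket=UI → no match; kept with NULLs on the g side.
- p[5] player_id=3, bucket=NU → no match; kept with NULLs on the g side.
After projecting and ordering:
p.pname | g.player_id | g.bucket | p.team
Alice | NULL | NULL | KW
Carol | NULL | NULL | UI
Frank | NULL | NULL | GN
Liam | 8 | RF | EZ
Liam | 8 | RF | EZ
Raj | NULL | NULL | RF
NULL | NULL | NULL | QE

(Alice, NULL, NULL, KW); (Carol, NULL, NULL, UI); (Frank, NULL, NULL, GN); (Liam, 8, RF, EZ); (Liam, 8, RF, EZ); (Raj, NULL, NULL, RF); (NULL, NULL, NULL, QE)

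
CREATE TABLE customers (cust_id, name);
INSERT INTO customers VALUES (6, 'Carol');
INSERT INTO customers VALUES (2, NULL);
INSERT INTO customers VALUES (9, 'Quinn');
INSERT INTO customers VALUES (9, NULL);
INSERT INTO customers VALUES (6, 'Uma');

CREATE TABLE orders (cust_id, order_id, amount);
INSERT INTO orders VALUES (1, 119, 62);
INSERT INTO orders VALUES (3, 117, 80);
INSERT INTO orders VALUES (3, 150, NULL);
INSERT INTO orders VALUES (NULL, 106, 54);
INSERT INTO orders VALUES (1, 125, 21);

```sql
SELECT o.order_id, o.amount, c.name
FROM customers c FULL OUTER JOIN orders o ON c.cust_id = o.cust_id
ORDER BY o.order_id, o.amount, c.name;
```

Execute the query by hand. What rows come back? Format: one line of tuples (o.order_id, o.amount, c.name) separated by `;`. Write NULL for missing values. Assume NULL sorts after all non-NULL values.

FULL OUTER JOIN keeps every row from both sides; unmatched rows get NULL for the other side's columns.
Matching on c.cust_id = o.cust_id. A NULL in a compared column never satisfies the condition.
Matched pairs: 0; unmatched c rows kept: 5; unmatched o rows kept: 5.

(106, 54, NULL); (117, 80, NULL); (119, 62, NULL); (125, 21, NULL); (150, NULL, NULL); (NULL, NULL, Carol); (NULL, NULL, Quinn); (NULL, NULL, Uma); (NULL, NULL, NULL); (NULL, NULL, NULL)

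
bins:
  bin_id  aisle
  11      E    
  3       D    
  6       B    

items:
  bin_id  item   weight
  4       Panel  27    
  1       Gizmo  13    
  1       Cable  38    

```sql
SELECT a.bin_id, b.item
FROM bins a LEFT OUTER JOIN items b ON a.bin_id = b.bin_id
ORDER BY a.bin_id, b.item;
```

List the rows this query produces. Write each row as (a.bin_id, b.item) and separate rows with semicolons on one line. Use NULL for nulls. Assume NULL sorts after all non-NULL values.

LEFT JOIN keeps every row from `bins`; unmatched rows get NULL for `items`'s columns.
Matching on a.bin_id = b.bin_id.
- a row (bin_id=11): no match → kept, b columns NULL.
- a row (bin_id=3): no match → kept, b columns NULL.
- a row (bin_id=6): no match → kept, b columns NULL.
After projecting and ordering:
a.bin_id | b.item
3 | NULL
6 | NULL
11 | NULL

(3, NULL); (6, NULL); (11, NULL)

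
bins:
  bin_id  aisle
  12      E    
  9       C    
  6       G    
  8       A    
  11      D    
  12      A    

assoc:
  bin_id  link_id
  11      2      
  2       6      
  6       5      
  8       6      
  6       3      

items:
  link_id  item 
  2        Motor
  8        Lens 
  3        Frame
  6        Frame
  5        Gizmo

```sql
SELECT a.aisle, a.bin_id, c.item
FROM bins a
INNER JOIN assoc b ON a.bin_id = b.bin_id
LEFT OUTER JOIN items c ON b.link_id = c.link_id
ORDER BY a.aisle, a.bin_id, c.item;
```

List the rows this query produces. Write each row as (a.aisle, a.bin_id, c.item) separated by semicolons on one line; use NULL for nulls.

Evaluate left to right. First `bins a INNER JOIN assoc b` on bin_id: 4 row(s).
Then LEFT JOIN `items c` on link_id: each of those 4 rows is kept; rows whose b.link_id has no match in c get NULL for c's columns.

(A, 8, Frame); (D, 11, Motor); (G, 6, Frame); (G, 6, Gizmo)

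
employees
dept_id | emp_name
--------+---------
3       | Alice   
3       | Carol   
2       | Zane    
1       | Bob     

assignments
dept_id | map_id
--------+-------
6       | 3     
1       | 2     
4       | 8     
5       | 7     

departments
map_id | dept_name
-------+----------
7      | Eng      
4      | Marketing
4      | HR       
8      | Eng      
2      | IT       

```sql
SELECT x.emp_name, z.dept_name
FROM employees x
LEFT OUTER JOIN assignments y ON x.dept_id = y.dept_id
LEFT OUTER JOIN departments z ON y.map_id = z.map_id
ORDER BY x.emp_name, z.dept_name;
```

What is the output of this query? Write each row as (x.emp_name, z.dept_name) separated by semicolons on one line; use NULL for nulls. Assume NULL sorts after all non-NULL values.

Evaluate left to right. First `employees x LEFT JOIN assignments y` on dept_id: 4 row(s).
Then LEFT JOIN `departments z` on map_id: each of those 4 rows is kept; rows whose y.map_id has no match in z get NULL for z's columns.

(Alice, NULL); (Bob, IT); (Carol, NULL); (Zane, NULL)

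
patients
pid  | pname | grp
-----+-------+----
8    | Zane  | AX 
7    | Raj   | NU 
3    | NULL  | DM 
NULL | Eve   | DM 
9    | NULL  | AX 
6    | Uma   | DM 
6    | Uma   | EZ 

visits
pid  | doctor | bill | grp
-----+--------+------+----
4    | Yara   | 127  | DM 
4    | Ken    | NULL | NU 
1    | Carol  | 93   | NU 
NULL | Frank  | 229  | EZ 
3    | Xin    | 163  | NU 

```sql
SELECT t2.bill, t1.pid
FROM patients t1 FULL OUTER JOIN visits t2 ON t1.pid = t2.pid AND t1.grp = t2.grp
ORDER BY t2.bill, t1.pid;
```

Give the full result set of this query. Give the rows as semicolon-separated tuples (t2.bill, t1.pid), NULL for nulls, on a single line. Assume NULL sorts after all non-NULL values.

FULL OUTER JOIN keeps every row from both sides; unmatched rows get NULL for the other side's columns.
Matching on t1.pid = t2.pid AND t1.grp = t2.grp. A NULL in a compared column never satisfies the condition.
- pid=8, grp=AX: no t2 row matches, row kept with t2 columns NULL.
- pid=7, grp=NU: no t2 row matches, row kept with t2 columns NULL.
- pid=3, grp=DM: no t2 row matches, row kept with t2 columns NULL.
- pid=NULL, grp=DM: no t2 row matches, row kept with t2 columns NULL.
- pid=9, grp=AX: no t2 row matches, row kept with t2 columns NULL.
- pid=6, grp=DM: no t2 row matches, row kept with t2 columns NULL.
- pid=6, grp=EZ: no t2 row matches, row kept with t2 columns NULL.
- 5 t2 row(s) had no t1 match → kept, t1 columns NULL.

(93, NULL); (127, NULL); (163, NULL); (229, NULL); (NULL, 3); (NULL, 6); (NULL, 6); (NULL, 7); (NULL, 8); (NULL, 9); (NULL, NULL); (NULL, NULL)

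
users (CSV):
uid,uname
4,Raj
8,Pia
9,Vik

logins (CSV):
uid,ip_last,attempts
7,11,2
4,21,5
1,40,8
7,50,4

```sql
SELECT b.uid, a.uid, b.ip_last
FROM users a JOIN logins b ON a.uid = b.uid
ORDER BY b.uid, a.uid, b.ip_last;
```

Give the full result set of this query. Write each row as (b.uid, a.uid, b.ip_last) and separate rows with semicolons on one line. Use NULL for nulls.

INNER JOIN keeps only pairs where the ON condition holds.
Matching on a.uid = b.uid.
Matched pairs: 1.

(4, 4, 21)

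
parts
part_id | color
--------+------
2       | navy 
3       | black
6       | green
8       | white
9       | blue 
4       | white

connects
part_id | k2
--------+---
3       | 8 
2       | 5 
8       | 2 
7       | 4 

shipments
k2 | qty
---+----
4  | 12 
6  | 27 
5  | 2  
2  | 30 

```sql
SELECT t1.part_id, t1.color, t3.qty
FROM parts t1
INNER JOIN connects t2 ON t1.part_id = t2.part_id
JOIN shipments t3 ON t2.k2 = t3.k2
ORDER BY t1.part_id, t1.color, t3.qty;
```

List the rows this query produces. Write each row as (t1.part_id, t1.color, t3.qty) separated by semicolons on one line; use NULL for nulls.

(2, navy, 2); (8, white, 30)

Evaluate left to right. First `parts t1 INNER JOIN connects t2` on part_id: 3 row(s).
Then INNER JOIN `shipments t3` on k2: keep only rows whose t2.k2 appears in t3.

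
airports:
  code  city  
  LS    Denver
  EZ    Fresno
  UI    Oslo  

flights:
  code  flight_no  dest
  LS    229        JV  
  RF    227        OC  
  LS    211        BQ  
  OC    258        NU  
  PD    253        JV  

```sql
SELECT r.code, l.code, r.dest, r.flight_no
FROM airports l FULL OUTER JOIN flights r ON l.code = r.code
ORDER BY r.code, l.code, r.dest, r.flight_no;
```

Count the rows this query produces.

FULL OUTER JOIN keeps every row from both sides; unmatched rows get NULL for the other side's columns.
Matching on l.code = r.code.
Matched pairs: 2; unmatched l rows kept: 2; unmatched r rows kept: 3.
Total: 2 matched + 5 padded = 7 rows.

7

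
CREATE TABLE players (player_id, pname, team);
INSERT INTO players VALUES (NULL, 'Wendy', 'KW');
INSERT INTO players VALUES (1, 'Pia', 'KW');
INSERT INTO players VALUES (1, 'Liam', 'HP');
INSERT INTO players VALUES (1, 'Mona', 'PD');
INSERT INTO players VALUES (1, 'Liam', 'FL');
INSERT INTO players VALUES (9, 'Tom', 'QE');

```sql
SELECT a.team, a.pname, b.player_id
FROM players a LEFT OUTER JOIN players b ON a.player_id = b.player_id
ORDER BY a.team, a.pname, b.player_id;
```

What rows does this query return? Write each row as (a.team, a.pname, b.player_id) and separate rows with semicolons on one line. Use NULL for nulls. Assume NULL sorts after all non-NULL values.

(FL, Liam, 1); (FL, Liam, 1); (FL, Liam, 1); (FL, Liam, 1); (HP, Liam, 1); (HP, Liam, 1); (HP, Liam, 1); (HP, Liam, 1); (KW, Pia, 1); (KW, Pia, 1); (KW, Pia, 1); (KW, Pia, 1); (KW, Wendy, NULL); (PD, Mona, 1); (PD, Mona, 1); (PD, Mona, 1); (PD, Mona, 1); (QE, Tom, 9)

LEFT JOIN keeps every row from `players a`; unmatched rows get NULL for `players b`'s columns.
Matching on a.player_id = b.player_id. A NULL in a compared column never satisfies the condition.
- a (player_id=NULL) has no partner → padded with NULL.
- a (player_id=1) pairs with 4 row(s) of b.
- a (player_id=1) pairs with 4 row(s) of b.
- a (player_id=1) pairs with 4 row(s) of b.
- a (player_id=1) pairs with 4 row(s) of b.
- a (player_id=9) pairs with 1 row(s) of b.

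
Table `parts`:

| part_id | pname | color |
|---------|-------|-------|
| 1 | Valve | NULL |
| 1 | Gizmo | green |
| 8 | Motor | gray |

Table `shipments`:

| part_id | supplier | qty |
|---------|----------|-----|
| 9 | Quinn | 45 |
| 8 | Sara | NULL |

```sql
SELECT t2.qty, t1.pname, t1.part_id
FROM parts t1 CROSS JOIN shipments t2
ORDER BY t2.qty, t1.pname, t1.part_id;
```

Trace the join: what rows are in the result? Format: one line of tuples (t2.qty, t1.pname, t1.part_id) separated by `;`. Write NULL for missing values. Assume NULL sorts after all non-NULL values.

(45, Gizmo, 1); (45, Motor, 8); (45, Valve, 1); (NULL, Gizmo, 1); (NULL, Motor, 8); (NULL, Valve, 1)

CROSS JOIN pairs every row of `parts` with every row of `shipments`: 3 × 2 = 6 rows.
After projecting and ordering:
t2.qty | t1.pname | t1.part_id
45 | Gizmo | 1
45 | Motor | 8
45 | Valve | 1
NULL | Gizmo | 1
NULL | Motor | 8
NULL | Valve | 1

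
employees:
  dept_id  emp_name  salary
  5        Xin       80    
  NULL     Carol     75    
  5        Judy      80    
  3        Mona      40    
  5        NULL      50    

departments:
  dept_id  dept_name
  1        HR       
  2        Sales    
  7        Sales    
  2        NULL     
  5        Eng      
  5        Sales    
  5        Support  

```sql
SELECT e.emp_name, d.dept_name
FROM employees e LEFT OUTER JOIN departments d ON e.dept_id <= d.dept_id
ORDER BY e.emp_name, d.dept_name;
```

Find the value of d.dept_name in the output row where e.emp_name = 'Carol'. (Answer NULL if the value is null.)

LEFT JOIN keeps every row from `employees`; unmatched rows get NULL for `departments`'s columns.
Matching on e.dept_id <= d.dept_id. A NULL in a compared column never satisfies the condition.
- e row (dept_id=5): matches 4 d row(s) → 4 output row(s).
- e row (dept_id=NULL): no match → kept, d columns NULL.
- e row (dept_id=5): matches 4 d row(s) → 4 output row(s).
- e row (dept_id=3): matches 4 d row(s) → 4 output row(s).
- e row (dept_id=5): matches 4 d row(s) → 4 output row(s).

NULL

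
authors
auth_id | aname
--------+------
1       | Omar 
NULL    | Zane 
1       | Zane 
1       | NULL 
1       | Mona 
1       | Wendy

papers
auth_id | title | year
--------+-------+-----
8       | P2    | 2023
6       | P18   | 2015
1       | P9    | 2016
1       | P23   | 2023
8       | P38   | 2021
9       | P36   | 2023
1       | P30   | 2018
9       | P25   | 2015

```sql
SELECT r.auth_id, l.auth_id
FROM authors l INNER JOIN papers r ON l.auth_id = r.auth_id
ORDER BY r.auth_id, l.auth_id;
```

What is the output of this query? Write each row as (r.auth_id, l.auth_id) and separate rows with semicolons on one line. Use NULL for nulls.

INNER JOIN keeps only pairs where the ON condition holds.
Matching on l.auth_id = r.auth_id. A NULL in a compared column never satisfies the condition.
- l row (auth_id=1): matches 3 r row(s) → 3 output row(s).
- l row (auth_id=NULL): no match → dropped.
- l row (auth_id=1): matches 3 r row(s) → 3 output row(s).
- l row (auth_id=1): matches 3 r row(s) → 3 output row(s).
- l row (auth_id=1): matches 3 r row(s) → 3 output row(s).
- l row (auth_id=1): matches 3 r row(s) → 3 output row(s).

(1, 1); (1, 1); (1, 1); (1, 1); (1, 1); (1, 1); (1, 1); (1, 1); (1, 1); (1, 1); (1, 1); (1, 1); (1, 1); (1, 1); (1, 1)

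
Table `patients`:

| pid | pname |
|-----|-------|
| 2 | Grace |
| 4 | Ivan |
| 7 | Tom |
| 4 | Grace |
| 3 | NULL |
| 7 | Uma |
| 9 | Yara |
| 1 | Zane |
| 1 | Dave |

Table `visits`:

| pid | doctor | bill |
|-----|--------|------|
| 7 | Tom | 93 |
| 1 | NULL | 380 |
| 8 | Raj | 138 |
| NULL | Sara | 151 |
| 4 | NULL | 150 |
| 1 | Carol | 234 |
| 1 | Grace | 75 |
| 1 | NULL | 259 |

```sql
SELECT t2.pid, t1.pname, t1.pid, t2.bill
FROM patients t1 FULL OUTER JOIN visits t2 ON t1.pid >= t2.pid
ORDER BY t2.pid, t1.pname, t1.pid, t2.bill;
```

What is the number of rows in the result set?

46

FULL OUTER JOIN keeps every row from both sides; unmatched rows get NULL for the other side's columns.
Matching on t1.pid >= t2.pid. A NULL in a compared column never satisfies the condition.
Matched pairs: 45; unmatched t1 rows kept: 0; unmatched t2 rows kept: 1.
Total: 45 matched + 1 padded = 46 rows.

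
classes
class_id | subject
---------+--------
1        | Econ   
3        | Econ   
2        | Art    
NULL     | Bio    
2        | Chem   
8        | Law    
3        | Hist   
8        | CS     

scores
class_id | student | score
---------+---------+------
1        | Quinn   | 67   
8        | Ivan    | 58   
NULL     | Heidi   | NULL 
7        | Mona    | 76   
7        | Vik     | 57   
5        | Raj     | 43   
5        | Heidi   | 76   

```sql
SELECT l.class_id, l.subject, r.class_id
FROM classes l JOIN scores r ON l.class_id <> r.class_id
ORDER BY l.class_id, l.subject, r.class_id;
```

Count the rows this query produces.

39

INNER JOIN keeps only pairs where the ON condition holds.
Matching on l.class_id <> r.class_id. A NULL in a compared column never satisfies the condition.
Matched pairs: 39.
Total: 39 rows.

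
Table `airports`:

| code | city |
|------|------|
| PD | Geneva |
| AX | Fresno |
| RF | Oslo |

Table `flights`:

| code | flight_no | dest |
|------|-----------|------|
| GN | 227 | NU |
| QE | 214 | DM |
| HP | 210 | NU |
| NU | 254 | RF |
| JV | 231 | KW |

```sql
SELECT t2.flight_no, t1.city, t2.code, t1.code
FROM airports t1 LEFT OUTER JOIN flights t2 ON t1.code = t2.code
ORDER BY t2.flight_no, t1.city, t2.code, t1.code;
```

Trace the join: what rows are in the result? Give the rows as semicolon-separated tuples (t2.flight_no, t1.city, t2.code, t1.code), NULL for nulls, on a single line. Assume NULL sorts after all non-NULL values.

(NULL, Fresno, NULL, AX); (NULL, Geneva, NULL, PD); (NULL, Oslo, NULL, RF)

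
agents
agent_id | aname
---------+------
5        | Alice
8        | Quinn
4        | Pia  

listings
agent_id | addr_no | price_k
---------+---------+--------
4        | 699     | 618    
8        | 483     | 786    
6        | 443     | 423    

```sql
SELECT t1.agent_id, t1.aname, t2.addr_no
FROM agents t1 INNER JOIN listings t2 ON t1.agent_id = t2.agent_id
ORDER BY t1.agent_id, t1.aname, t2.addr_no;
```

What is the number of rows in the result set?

INNER JOIN keeps only pairs where the ON condition holds.
Matching on t1.agent_id = t2.agent_id.
Matched pairs: 2.
Total: 2 rows.

2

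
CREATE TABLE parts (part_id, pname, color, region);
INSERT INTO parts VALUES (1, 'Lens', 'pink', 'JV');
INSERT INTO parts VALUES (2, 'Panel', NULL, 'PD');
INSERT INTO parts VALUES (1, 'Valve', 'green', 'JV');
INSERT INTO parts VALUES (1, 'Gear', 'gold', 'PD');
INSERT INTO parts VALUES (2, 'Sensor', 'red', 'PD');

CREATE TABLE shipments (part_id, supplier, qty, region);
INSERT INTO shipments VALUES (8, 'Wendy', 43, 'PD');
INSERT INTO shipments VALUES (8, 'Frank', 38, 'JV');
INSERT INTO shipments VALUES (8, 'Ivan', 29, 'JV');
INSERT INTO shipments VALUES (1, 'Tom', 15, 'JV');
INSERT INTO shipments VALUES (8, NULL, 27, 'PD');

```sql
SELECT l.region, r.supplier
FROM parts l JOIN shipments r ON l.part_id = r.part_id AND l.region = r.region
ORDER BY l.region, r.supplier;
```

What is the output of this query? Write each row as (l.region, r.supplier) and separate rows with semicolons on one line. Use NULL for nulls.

(JV, Tom); (JV, Tom)

INNER JOIN keeps only pairs where the ON condition holds.
Matching on l.part_id = r.part_id AND l.region = r.region.
Matched pairs: 2.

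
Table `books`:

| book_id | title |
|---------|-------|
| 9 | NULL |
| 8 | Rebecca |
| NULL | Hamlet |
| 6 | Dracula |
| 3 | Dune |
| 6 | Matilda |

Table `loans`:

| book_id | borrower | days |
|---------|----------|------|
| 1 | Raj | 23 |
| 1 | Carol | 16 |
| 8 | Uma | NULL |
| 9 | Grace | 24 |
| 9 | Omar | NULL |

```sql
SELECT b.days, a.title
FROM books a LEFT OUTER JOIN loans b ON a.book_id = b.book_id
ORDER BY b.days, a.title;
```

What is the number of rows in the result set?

7

LEFT JOIN keeps every row from `books`; unmatched rows get NULL for `loans`'s columns.
Matching on a.book_id = b.book_id. A NULL in a compared column never satisfies the condition.
- a[0] book_id=9 → 2 match(es) in b → 2 row(s).
- a[1] book_id=8 → 1 match(es) in b → 1 row(s).
- a[2] book_id=NULL → no match; kept with NULLs on the b side.
- a[3] book_id=6 → no match; kept with NULLs on the b side.
- a[4] book_id=3 → no match; kept with NULLs on the b side.
- a[5] book_id=6 → no match; kept with NULLs on the b side.
Total: 3 matched + 4 padded = 7 rows.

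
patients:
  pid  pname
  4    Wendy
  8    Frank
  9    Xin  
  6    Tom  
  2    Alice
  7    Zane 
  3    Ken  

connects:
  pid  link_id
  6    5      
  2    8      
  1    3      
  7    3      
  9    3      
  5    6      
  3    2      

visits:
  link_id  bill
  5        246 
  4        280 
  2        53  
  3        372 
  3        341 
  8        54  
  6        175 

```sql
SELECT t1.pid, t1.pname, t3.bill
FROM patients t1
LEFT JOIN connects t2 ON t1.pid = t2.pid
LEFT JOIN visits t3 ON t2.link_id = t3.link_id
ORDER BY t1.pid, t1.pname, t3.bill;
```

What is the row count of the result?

9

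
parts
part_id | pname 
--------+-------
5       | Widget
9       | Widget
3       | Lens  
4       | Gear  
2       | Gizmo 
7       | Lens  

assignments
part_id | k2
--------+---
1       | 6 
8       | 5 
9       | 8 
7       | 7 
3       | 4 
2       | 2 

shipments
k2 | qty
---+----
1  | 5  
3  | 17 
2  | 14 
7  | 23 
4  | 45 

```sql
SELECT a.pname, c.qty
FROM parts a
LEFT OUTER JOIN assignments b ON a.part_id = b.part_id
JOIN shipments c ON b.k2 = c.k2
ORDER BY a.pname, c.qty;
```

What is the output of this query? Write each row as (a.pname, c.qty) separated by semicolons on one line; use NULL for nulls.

Step 1 — a LEFT JOIN b on part_id → 6 row(s).
Then INNER JOIN `shipments c` on k2: keep only rows whose b.k2 appears in c.

(Gizmo, 14); (Lens, 23); (Lens, 45)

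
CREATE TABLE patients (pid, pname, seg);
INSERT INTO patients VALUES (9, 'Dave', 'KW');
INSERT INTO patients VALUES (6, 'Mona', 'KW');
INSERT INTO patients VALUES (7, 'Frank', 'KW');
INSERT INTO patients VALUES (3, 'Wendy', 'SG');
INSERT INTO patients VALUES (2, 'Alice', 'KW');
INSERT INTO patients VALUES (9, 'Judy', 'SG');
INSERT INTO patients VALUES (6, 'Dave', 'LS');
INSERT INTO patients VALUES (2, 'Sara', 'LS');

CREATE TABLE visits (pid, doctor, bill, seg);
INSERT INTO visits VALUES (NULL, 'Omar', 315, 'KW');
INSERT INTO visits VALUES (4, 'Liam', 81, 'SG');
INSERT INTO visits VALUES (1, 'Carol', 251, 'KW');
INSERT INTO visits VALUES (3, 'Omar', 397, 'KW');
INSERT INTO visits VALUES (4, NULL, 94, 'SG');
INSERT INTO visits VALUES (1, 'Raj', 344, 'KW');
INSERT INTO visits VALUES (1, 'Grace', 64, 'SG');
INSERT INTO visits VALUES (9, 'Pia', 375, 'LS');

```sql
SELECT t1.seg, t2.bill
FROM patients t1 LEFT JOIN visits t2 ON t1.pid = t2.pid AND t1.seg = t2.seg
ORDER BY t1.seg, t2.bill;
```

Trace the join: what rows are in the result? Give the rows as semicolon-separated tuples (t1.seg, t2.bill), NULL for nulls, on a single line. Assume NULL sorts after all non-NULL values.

LEFT JOIN keeps every row from `patients`; unmatched rows get NULL for `visits`'s columns.
Matching on t1.pid = t2.pid AND t1.seg = t2.seg. A NULL in a compared column never satisfies the condition.
Matched pairs: 0; unmatched t1 rows kept: 8.

(KW, NULL); (KW, NULL); (KW, NULL); (KW, NULL); (LS, NULL); (LS, NULL); (SG, NULL); (SG, NULL)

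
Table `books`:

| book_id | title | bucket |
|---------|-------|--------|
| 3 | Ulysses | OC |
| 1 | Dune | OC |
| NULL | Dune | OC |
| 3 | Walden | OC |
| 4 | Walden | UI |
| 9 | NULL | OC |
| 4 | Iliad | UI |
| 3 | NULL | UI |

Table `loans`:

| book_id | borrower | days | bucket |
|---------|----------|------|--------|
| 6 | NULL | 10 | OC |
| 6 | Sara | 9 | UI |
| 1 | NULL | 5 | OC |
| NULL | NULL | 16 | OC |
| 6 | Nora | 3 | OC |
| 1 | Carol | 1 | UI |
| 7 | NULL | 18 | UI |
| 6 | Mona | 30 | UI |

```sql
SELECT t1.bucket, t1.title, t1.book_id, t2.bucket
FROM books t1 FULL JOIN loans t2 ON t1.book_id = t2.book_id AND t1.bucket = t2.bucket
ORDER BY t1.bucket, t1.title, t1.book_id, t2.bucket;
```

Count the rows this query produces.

15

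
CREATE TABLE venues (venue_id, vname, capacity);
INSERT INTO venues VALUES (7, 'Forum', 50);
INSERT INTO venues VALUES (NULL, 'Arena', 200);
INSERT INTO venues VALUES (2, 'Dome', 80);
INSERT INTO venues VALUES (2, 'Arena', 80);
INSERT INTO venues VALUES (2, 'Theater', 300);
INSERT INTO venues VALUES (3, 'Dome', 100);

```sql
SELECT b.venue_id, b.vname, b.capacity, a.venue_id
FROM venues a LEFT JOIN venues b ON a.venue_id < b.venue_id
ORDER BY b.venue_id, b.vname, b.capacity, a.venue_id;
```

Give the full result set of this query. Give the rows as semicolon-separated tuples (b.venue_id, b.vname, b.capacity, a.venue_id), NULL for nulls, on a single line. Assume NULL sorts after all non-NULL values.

LEFT JOIN keeps every row from `venues a`; unmatched rows get NULL for `venues b`'s columns.
Matching on a.venue_id < b.venue_id. A NULL in a compared column never satisfies the condition.
Matched pairs: 7; unmatched a rows kept: 2.

(3, Dome, 100, 2); (3, Dome, 100, 2); (3, Dome, 100, 2); (7, Forum, 50, 2); (7, Forum, 50, 2); (7, Forum, 50, 2); (7, Forum, 50, 3); (NULL, NULL, NULL, 7); (NULL, NULL, NULL, NULL)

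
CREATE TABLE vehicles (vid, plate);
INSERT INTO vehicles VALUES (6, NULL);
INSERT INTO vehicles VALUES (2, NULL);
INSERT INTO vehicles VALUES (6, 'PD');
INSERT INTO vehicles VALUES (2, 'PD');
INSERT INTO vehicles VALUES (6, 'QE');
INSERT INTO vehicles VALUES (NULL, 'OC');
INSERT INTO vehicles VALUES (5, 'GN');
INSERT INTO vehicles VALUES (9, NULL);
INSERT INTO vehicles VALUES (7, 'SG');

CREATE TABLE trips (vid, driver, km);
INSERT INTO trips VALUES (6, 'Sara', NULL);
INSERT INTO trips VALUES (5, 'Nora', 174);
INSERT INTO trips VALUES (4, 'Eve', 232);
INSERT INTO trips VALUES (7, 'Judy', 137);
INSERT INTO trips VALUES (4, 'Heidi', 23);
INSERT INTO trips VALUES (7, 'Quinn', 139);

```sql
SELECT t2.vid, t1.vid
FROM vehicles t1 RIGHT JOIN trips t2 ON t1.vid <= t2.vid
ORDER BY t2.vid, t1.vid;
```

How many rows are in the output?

27

RIGHT JOIN keeps every row from `trips`; unmatched rows get NULL for `vehicles`'s columns.
Matching on t1.vid <= t2.vid. A NULL in a compared column never satisfies the condition.
- t1 row (vid=6): matches 3 t2 row(s) → 3 output row(s).
- t1 row (vid=2): matches 6 t2 row(s) → 6 output row(s).
- t1 row (vid=6): matches 3 t2 row(s) → 3 output row(s).
- t1 row (vid=2): matches 6 t2 row(s) → 6 output row(s).
- t1 row (vid=6): matches 3 t2 row(s) → 3 output row(s).
- t1 row (vid=NULL): no match.
- t1 row (vid=5): matches 4 t2 row(s) → 4 output row(s).
- t1 row (vid=9): no match.
- t1 row (vid=7): matches 2 t2 row(s) → 2 output row(s).
- every t2 row matched at least one t1 row.
Total: 27 rows.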